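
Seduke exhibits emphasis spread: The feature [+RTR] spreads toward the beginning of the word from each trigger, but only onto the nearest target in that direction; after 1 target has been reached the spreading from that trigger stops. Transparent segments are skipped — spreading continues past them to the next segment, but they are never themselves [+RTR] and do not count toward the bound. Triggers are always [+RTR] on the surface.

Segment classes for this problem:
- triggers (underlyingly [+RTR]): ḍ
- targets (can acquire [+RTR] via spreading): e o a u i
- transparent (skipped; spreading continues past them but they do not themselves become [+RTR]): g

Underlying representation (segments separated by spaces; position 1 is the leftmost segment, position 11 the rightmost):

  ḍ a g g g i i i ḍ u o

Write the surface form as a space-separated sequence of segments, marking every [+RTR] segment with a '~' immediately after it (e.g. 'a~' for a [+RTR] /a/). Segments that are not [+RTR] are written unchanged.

ḍ~ a g g g i i i~ ḍ~ u o

From /ḍ/ at 1 leftward: word edge.
From /ḍ/ at 9 leftward: 8 /i/ → [+RTR]; bound reached.
Targets with no active source: positions 2 6 7 10 11 stay [-emphatic].
[+RTR] positions on the surface: 1 8 9.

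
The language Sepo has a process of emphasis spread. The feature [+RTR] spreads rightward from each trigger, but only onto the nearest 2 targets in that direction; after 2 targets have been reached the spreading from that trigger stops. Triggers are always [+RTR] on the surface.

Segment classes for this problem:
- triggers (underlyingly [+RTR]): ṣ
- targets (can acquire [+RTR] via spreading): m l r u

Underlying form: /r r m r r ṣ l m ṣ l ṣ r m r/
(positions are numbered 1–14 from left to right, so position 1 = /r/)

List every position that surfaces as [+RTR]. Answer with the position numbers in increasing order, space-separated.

6 7 8 9 10 11 12 13

From /ṣ/ at 6 rightward: 7 /l/ → [+RTR]; 8 /m/ → [+RTR]; bound reached.
From /ṣ/ at 9 rightward: 10 /l/ → [+RTR]; 11 /ṣ/ is itself a trigger — this domain ends here.
From /ṣ/ at 11 rightward: 12 /r/ → [+RTR]; 13 /m/ → [+RTR]; bound reached.
Targets with no active source: positions 1 2 3 4 5 14 stay [-emphatic].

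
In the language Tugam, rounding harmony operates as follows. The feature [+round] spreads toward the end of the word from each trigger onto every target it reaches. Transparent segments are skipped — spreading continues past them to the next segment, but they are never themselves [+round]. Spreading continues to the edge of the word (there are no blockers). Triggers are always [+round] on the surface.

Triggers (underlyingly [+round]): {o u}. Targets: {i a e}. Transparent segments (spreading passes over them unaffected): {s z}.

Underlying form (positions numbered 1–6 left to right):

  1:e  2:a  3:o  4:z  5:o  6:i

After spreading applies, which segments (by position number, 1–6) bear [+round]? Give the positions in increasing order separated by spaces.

From /o/ at 3 rightward: 4 /z/ transparent; 5 /o/ is itself a trigger — this domain ends here.
From /o/ at 5 rightward: 6 /i/ → [+round]; word edge.
Targets with no active source: positions 1 2 stay [-round].

3 5 6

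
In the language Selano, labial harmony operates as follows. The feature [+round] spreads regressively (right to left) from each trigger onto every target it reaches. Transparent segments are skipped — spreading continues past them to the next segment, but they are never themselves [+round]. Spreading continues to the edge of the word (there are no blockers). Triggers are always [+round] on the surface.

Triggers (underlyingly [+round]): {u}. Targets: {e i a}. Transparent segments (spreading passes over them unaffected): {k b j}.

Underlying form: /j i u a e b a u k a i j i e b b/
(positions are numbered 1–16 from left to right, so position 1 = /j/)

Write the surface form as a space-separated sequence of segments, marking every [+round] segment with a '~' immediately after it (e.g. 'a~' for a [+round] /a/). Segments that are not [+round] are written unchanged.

From /u/ at 3 leftward: 2 /i/ → [+round]; 1 /j/ transparent; word edge.
From /u/ at 8 leftward: 7 /a/ → [+round]; 6 /b/ transparent; 5 /e/ → [+round]; 4 /a/ → [+round]; 3 /u/ is itself a trigger — this domain ends here.
Targets with no active source: positions 10 11 13 14 stay [-round].
[+round] positions on the surface: 2 3 4 5 7 8.

j i~ u~ a~ e~ b a~ u~ k a i j i e b b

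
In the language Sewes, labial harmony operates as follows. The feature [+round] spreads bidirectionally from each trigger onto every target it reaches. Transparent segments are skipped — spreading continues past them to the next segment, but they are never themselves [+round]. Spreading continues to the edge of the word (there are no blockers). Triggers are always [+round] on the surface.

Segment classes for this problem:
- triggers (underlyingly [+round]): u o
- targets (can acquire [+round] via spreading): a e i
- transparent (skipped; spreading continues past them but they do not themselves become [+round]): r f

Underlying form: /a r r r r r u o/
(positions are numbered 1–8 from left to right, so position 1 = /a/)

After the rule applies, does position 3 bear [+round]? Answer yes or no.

From /u/ at 7 rightward: 8 /o/ is itself a trigger — this domain ends here.
From /u/ at 7 leftward: 6 /r/ transparent; 5 /r/ transparent; 4 /r/ transparent; 3 /r/ transparent; 2 /r/ transparent; 1 /a/ → [+round]; word edge.
From /o/ at 8 rightward: word edge.
From /o/ at 8 leftward: 7 /u/ is itself a trigger — this domain ends here.
[+round] positions on the surface: 1 7 8.

no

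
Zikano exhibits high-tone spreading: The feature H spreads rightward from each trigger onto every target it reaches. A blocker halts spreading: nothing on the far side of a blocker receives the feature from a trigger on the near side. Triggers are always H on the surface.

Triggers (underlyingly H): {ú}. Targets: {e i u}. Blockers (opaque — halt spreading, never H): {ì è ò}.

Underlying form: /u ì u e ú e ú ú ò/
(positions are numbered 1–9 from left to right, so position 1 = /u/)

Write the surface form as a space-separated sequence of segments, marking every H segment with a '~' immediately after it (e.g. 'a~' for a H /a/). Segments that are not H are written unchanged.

u ì u e ú~ e~ ú~ ú~ ò

From /ú/ at 5 rightward: 6 /e/ → H; 7 /ú/ is itself a trigger — this domain ends here.
From /ú/ at 7 rightward: 8 /ú/ is itself a trigger — this domain ends here.
From /ú/ at 8 rightward: 9 /ò/ blocks.
Targets with no active source: positions 1 3 4 stay [-high tone].
H positions on the surface: 5 6 7 8.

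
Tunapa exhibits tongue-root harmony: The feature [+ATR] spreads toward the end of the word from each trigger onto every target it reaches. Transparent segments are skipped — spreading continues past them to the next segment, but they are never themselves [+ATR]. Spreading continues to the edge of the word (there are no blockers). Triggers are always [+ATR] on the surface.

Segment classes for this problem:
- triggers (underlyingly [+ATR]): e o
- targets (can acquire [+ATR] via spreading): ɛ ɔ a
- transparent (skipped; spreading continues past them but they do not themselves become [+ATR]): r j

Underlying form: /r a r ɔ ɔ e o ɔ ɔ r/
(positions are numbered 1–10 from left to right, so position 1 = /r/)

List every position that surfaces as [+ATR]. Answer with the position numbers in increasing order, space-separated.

From /e/ at 6 rightward: 7 /o/ is itself a trigger — this domain ends here.
From /o/ at 7 rightward: 8 /ɔ/ → [+ATR]; 9 /ɔ/ → [+ATR]; 10 /r/ transparent; word edge.
Targets with no active source: positions 2 4 5 stay [-ATR].

6 7 8 9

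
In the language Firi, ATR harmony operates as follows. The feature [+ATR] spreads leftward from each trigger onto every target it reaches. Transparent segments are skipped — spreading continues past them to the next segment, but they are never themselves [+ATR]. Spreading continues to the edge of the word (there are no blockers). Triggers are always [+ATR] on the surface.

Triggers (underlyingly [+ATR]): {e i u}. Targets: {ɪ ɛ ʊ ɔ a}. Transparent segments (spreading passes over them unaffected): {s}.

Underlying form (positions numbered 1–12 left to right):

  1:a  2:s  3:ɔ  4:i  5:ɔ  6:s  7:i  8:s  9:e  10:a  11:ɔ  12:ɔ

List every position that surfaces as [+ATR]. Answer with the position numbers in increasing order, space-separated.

From /i/ at 4 leftward: 3 /ɔ/ → [+ATR]; 2 /s/ transparent; 1 /a/ → [+ATR]; word edge.
From /i/ at 7 leftward: 6 /s/ transparent; 5 /ɔ/ → [+ATR]; 4 /i/ is itself a trigger — this domain ends here.
From /e/ at 9 leftward: 8 /s/ transparent; 7 /i/ is itself a trigger — this domain ends here.
Targets with no active source: positions 10 11 12 stay [-ATR].

1 3 4 5 7 9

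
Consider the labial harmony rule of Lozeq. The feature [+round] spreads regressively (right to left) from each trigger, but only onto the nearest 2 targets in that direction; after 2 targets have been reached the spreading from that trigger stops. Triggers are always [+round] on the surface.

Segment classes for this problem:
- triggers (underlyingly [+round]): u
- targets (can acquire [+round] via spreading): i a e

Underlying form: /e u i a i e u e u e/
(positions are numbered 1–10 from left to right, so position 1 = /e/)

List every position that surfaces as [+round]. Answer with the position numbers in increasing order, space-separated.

From /u/ at 2 leftward: 1 /e/ → [+round]; word edge.
From /u/ at 7 leftward: 6 /e/ → [+round]; 5 /i/ → [+round]; bound reached.
From /u/ at 9 leftward: 8 /e/ → [+round]; 7 /u/ is itself a trigger — this domain ends here.
Targets with no active source: positions 3 4 10 stay [-round].

1 2 5 6 7 8 9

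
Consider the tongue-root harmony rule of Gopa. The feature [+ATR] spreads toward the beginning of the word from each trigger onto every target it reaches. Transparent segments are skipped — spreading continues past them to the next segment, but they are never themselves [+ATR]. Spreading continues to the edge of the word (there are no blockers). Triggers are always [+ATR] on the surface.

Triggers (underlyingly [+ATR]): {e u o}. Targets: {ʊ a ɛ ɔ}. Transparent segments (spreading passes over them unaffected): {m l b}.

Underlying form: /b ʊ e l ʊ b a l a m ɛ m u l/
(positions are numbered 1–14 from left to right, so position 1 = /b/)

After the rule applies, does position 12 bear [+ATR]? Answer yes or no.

no

From /e/ at 3 leftward: 2 /ʊ/ → [+ATR]; 1 /b/ transparent; word edge.
From /u/ at 13 leftward: 12 /m/ transparent; 11 /ɛ/ → [+ATR]; 10 /m/ transparent; 9 /a/ → [+ATR]; 8 /l/ transparent; 7 /a/ → [+ATR]; 6 /b/ transparent; 5 /ʊ/ → [+ATR]; 4 /l/ transparent; 3 /e/ is itself a trigger — this domain ends here.
[+ATR] positions on the surface: 2 3 5 7 9 11 13.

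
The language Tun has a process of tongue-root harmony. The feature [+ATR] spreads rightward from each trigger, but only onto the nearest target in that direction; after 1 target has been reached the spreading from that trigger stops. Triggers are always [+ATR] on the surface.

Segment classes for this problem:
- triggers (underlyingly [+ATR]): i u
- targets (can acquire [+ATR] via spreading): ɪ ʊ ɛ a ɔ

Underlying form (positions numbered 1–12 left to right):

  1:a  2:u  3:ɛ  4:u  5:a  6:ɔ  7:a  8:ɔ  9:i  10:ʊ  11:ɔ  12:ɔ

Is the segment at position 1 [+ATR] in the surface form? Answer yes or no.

From /u/ at 2 rightward: 3 /ɛ/ → [+ATR]; bound reached.
From /u/ at 4 rightward: 5 /a/ → [+ATR]; bound reached.
From /i/ at 9 rightward: 10 /ʊ/ → [+ATR]; bound reached.
Targets with no active source: positions 1 6 7 8 11 12 stay [-ATR].
[+ATR] positions on the surface: 2 3 4 5 9 10.

no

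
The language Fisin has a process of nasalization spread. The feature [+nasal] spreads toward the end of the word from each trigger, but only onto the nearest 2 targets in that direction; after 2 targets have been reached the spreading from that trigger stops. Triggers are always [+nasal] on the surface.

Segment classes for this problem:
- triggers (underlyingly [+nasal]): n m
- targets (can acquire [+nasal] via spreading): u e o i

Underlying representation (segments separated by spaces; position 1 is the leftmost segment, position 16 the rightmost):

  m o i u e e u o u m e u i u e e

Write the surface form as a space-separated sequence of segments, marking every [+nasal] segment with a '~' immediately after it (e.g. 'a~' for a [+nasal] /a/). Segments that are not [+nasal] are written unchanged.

m~ o~ i~ u e e u o u m~ e~ u~ i u e e

From /m/ at 1 rightward: 2 /o/ → [+nasal]; 3 /i/ → [+nasal]; bound reached.
From /m/ at 10 rightward: 11 /e/ → [+nasal]; 12 /u/ → [+nasal]; bound reached.
Targets with no active source: positions 4 5 6 7 8 9 13 14 15 16 stay [-nasal].
[+nasal] positions on the surface: 1 2 3 10 11 12.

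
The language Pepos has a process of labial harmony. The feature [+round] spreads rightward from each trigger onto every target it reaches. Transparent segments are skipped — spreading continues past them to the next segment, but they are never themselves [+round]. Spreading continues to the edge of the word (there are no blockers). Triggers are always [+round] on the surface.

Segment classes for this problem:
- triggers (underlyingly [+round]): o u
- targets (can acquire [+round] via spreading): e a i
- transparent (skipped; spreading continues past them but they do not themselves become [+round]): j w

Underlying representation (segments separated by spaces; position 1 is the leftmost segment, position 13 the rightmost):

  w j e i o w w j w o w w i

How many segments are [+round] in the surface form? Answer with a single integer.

From /o/ at 5 rightward: 6 /w/ transparent; 7 /w/ transparent; 8 /j/ transparent; 9 /w/ transparent; 10 /o/ is itself a trigger — this domain ends here.
From /o/ at 10 rightward: 11 /w/ transparent; 12 /w/ transparent; 13 /i/ → [+round]; word edge.
Targets with no active source: positions 3 4 stay [-round].
[+round] positions on the surface: 5 10 13.

3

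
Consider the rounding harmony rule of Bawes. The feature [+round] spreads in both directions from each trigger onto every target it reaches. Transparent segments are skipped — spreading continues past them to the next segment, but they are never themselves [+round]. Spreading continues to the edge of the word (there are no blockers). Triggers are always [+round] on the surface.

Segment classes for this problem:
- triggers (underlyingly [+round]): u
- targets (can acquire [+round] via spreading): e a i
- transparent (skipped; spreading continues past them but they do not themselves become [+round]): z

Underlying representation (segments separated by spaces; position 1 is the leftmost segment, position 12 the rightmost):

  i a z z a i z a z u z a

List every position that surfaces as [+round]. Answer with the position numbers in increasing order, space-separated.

1 2 5 6 8 10 12

From /u/ at 10 rightward: 11 /z/ transparent; 12 /a/ → [+round]; word edge.
From /u/ at 10 leftward: 9 /z/ transparent; 8 /a/ → [+round]; 7 /z/ transparent; 6 /i/ → [+round]; 5 /a/ → [+round]; 4 /z/ transparent; 3 /z/ transparent; 2 /a/ → [+round]; 1 /i/ → [+round]; word edge.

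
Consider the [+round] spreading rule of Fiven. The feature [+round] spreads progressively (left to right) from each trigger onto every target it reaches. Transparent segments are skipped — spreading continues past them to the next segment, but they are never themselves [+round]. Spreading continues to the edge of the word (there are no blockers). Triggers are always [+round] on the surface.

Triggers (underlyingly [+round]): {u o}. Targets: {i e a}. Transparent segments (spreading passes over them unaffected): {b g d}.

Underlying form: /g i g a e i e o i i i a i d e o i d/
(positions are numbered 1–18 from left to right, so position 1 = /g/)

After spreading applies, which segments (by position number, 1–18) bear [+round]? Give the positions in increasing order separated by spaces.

From /o/ at 8 rightward: 9 /i/ → [+round]; 10 /i/ → [+round]; 11 /i/ → [+round]; 12 /a/ → [+round]; 13 /i/ → [+round]; 14 /d/ transparent; 15 /e/ → [+round]; 16 /o/ is itself a trigger — this domain ends here.
From /o/ at 16 rightward: 17 /i/ → [+round]; 18 /d/ transparent; word edge.
Targets with no active source: positions 2 4 5 6 7 stay [-round].

8 9 10 11 12 13 15 16 17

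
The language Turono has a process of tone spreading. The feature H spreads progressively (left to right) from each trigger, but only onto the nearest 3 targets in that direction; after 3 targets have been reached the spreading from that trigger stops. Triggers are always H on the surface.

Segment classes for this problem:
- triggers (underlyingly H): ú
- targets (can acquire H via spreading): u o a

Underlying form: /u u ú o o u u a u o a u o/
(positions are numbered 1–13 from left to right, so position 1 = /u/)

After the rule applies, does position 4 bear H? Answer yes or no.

yes

From /ú/ at 3 rightward: 4 /o/ → H; 5 /o/ → H; 6 /u/ → H; bound reached.
Targets with no active source: positions 1 2 7 8 9 10 11 12 13 stay [-high tone].
H positions on the surface: 3 4 5 6.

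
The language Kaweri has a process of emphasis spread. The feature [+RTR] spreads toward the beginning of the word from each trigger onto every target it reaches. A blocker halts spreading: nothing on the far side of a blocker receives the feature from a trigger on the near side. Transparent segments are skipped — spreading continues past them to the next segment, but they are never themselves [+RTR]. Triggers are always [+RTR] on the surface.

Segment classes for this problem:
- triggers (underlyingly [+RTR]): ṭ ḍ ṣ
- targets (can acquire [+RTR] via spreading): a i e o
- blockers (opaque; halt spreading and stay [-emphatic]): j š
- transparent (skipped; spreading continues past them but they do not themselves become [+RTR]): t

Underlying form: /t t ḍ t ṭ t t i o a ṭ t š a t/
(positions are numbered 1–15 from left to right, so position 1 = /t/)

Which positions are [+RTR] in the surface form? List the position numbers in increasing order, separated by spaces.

From /ḍ/ at 3 leftward: 2 /t/ transparent; 1 /t/ transparent; word edge.
From /ṭ/ at 5 leftward: 4 /t/ transparent; 3 /ḍ/ is itself a trigger — this domain ends here.
From /ṭ/ at 11 leftward: 10 /a/ → [+RTR]; 9 /o/ → [+RTR]; 8 /i/ → [+RTR]; 7 /t/ transparent; 6 /t/ transparent; 5 /ṭ/ is itself a trigger — this domain ends here.
Target with no active source: position 14 stays [-emphatic].

3 5 8 9 10 11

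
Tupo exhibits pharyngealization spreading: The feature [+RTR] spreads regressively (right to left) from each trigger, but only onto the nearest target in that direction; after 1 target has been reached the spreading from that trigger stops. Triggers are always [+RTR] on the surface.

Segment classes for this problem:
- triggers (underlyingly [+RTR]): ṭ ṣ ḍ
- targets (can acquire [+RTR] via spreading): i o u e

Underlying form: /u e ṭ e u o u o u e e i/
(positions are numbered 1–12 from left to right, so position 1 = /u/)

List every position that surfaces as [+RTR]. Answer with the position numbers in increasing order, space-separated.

From /ṭ/ at 3 leftward: 2 /e/ → [+RTR]; bound reached.
Targets with no active source: positions 1 4 5 6 7 8 9 10 11 12 stay [-emphatic].

2 3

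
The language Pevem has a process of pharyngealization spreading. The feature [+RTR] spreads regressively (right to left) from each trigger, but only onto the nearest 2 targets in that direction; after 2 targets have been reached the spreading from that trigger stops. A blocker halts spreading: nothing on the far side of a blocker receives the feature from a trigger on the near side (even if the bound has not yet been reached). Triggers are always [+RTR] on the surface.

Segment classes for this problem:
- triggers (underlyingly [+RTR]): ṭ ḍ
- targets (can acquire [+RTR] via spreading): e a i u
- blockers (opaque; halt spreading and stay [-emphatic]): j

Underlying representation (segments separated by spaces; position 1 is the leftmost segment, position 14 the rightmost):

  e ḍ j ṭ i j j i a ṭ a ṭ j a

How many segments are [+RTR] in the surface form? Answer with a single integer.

From /ḍ/ at 2 leftward: 1 /e/ → [+RTR]; word edge.
From /ṭ/ at 4 leftward: 3 /j/ blocks.
From /ṭ/ at 10 leftward: 9 /a/ → [+RTR]; 8 /i/ → [+RTR]; bound reached.
From /ṭ/ at 12 leftward: 11 /a/ → [+RTR]; 10 /ṭ/ is itself a trigger — this domain ends here.
Targets with no active source: positions 5 14 stay [-emphatic].
[+RTR] positions on the surface: 1 2 4 8 9 10 11 12.

8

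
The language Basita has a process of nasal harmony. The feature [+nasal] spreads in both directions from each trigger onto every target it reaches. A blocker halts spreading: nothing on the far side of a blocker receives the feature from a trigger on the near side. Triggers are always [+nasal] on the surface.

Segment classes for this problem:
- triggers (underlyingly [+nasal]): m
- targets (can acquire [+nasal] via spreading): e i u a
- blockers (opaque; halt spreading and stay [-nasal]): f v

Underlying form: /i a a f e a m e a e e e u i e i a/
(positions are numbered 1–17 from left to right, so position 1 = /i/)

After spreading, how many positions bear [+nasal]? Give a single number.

13

From /m/ at 7 rightward: 8 /e/ → [+nasal]; 9 /a/ → [+nasal]; 10 /e/ → [+nasal]; 11 /e/ → [+nasal]; 12 /e/ → [+nasal]; 13 /u/ → [+nasal]; 14 /i/ → [+nasal]; 15 /e/ → [+nasal]; 16 /i/ → [+nasal]; 17 /a/ → [+nasal]; word edge.
From /m/ at 7 leftward: 6 /a/ → [+nasal]; 5 /e/ → [+nasal]; 4 /f/ blocks.
Targets with no active source: positions 1 2 3 stay [-nasal].
[+nasal] positions on the surface: 5 6 7 8 9 10 11 12 13 14 15 16 17.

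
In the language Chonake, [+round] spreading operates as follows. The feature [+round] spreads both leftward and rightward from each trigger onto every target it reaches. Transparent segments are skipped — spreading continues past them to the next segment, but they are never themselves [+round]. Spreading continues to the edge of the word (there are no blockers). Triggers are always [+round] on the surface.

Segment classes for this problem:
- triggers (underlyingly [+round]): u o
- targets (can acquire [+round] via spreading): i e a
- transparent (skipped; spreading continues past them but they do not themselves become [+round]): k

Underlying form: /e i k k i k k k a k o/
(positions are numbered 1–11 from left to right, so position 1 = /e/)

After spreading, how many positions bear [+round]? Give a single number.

From /o/ at 11 rightward: word edge.
From /o/ at 11 leftward: 10 /k/ transparent; 9 /a/ → [+round]; 8 /k/ transparent; 7 /k/ transparent; 6 /k/ transparent; 5 /i/ → [+round]; 4 /k/ transparent; 3 /k/ transparent; 2 /i/ → [+round]; 1 /e/ → [+round]; word edge.
[+round] positions on the surface: 1 2 5 9 11.

5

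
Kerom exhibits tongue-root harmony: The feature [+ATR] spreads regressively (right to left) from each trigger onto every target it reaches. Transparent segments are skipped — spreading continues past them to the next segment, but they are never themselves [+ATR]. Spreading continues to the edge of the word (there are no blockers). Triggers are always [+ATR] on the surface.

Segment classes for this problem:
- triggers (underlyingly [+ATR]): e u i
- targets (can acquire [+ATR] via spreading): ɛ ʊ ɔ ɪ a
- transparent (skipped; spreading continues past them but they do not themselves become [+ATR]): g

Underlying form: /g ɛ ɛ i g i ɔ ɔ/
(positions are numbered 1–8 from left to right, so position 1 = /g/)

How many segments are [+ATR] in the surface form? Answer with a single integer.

4

From /i/ at 4 leftward: 3 /ɛ/ → [+ATR]; 2 /ɛ/ → [+ATR]; 1 /g/ transparent; word edge.
From /i/ at 6 leftward: 5 /g/ transparent; 4 /i/ is itself a trigger — this domain ends here.
Targets with no active source: positions 7 8 stay [-ATR].
[+ATR] positions on the surface: 2 3 4 6.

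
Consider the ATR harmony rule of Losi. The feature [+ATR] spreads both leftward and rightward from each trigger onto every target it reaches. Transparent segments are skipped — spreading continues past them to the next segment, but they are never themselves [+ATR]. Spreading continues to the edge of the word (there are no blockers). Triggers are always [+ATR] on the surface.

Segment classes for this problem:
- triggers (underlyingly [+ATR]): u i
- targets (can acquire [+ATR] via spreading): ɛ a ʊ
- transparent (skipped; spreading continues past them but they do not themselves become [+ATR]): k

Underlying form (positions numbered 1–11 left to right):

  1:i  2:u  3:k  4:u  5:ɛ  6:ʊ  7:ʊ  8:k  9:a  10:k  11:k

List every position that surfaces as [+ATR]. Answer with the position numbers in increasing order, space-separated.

From /i/ at 1 rightward: 2 /u/ is itself a trigger — this domain ends here.
From /i/ at 1 leftward: word edge.
From /u/ at 2 rightward: 3 /k/ transparent; 4 /u/ is itself a trigger — this domain ends here.
From /u/ at 2 leftward: 1 /i/ is itself a trigger — this domain ends here.
From /u/ at 4 rightward: 5 /ɛ/ → [+ATR]; 6 /ʊ/ → [+ATR]; 7 /ʊ/ → [+ATR]; 8 /k/ transparent; 9 /a/ → [+ATR]; 10 /k/ transparent; 11 /k/ transparent; word edge.
From /u/ at 4 leftward: 3 /k/ transparent; 2 /u/ is itself a trigger — this domain ends here.

1 2 4 5 6 7 9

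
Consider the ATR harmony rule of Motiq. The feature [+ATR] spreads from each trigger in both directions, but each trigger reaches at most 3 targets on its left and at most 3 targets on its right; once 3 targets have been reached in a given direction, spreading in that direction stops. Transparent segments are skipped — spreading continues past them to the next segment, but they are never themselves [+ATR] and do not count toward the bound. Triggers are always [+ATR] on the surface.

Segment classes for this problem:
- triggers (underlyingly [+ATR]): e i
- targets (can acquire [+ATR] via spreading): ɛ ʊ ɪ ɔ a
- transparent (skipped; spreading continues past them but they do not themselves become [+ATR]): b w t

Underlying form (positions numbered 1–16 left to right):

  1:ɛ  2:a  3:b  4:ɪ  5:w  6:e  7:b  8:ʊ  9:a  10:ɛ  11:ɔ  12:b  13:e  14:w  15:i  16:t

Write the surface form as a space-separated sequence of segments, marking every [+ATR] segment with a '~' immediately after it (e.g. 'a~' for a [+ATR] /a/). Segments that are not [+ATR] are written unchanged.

ɛ~ a~ b ɪ~ w e~ b ʊ~ a~ ɛ~ ɔ~ b e~ w i~ t

From /e/ at 6 rightward: 7 /b/ transparent; 8 /ʊ/ → [+ATR]; 9 /a/ → [+ATR]; 10 /ɛ/ → [+ATR]; bound reached.
From /e/ at 6 leftward: 5 /w/ transparent; 4 /ɪ/ → [+ATR]; 3 /b/ transparent; 2 /a/ → [+ATR]; 1 /ɛ/ → [+ATR]; bound reached.
From /e/ at 13 rightward: 14 /w/ transparent; 15 /i/ is itself a trigger — this domain ends here.
From /e/ at 13 leftward: 12 /b/ transparent; 11 /ɔ/ → [+ATR]; 10 /ɛ/ → [+ATR]; 9 /a/ → [+ATR]; bound reached.
From /i/ at 15 rightward: 16 /t/ transparent; word edge.
From /i/ at 15 leftward: 14 /w/ transparent; 13 /e/ is itself a trigger — this domain ends here.
[+ATR] positions on the surface: 1 2 4 6 8 9 10 11 13 15.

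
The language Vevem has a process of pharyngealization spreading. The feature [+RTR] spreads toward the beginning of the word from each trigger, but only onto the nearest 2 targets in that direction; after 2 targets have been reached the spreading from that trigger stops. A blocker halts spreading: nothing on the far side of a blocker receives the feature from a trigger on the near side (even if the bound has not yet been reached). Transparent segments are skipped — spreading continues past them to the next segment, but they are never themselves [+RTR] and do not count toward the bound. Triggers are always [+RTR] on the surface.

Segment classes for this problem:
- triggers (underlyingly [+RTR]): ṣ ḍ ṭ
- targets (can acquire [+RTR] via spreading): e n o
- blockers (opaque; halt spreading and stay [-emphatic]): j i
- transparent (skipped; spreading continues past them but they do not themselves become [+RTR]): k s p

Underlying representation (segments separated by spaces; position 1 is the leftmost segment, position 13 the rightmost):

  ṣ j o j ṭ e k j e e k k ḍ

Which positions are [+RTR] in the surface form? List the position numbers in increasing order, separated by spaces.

1 5 9 10 13

From /ṣ/ at 1 leftward: word edge.
From /ṭ/ at 5 leftward: 4 /j/ blocks.
From /ḍ/ at 13 leftward: 12 /k/ transparent; 11 /k/ transparent; 10 /e/ → [+RTR]; 9 /e/ → [+RTR]; bound reached.
Targets with no active source: positions 3 6 stay [-emphatic].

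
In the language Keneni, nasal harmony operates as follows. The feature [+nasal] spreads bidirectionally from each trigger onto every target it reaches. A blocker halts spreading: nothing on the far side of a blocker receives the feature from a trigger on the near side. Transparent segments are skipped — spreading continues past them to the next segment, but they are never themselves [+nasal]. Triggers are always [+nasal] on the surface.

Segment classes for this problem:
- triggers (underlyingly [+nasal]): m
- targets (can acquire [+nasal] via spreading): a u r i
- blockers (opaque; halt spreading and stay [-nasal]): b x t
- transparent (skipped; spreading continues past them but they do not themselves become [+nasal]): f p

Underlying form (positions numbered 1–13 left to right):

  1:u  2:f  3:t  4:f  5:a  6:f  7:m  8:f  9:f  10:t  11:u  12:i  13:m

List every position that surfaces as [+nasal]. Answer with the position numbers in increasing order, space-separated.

5 7 11 12 13

From /m/ at 7 rightward: 8 /f/ transparent; 9 /f/ transparent; 10 /t/ blocks.
From /m/ at 7 leftward: 6 /f/ transparent; 5 /a/ → [+nasal]; 4 /f/ transparent; 3 /t/ blocks.
From /m/ at 13 rightward: word edge.
From /m/ at 13 leftward: 12 /i/ → [+nasal]; 11 /u/ → [+nasal]; 10 /t/ blocks.
Target with no active source: position 1 stays [-nasal].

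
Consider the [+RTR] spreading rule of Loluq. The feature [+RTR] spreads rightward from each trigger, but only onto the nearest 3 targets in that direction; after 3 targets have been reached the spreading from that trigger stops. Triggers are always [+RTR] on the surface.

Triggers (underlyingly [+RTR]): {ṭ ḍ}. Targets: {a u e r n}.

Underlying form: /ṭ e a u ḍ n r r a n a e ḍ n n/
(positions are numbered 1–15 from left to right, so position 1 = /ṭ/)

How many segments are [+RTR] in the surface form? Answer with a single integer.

From /ṭ/ at 1 rightward: 2 /e/ → [+RTR]; 3 /a/ → [+RTR]; 4 /u/ → [+RTR]; bound reached.
From /ḍ/ at 5 rightward: 6 /n/ → [+RTR]; 7 /r/ → [+RTR]; 8 /r/ → [+RTR]; bound reached.
From /ḍ/ at 13 rightward: 14 /n/ → [+RTR]; 15 /n/ → [+RTR]; word edge.
Targets with no active source: positions 9 10 11 12 stay [-emphatic].
[+RTR] positions on the surface: 1 2 3 4 5 6 7 8 13 14 15.

11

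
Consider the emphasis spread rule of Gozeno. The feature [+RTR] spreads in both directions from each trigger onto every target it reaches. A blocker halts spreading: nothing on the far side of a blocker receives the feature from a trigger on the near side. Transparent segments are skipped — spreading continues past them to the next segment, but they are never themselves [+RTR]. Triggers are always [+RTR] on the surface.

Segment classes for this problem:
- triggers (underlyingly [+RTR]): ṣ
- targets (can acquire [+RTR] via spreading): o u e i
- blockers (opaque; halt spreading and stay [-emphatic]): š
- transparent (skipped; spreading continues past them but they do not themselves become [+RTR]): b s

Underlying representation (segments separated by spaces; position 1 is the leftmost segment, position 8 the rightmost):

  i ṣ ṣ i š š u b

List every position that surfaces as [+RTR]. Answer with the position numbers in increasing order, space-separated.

From /ṣ/ at 2 rightward: 3 /ṣ/ is itself a trigger — this domain ends here.
From /ṣ/ at 2 leftward: 1 /i/ → [+RTR]; word edge.
From /ṣ/ at 3 rightward: 4 /i/ → [+RTR]; 5 /š/ blocks.
From /ṣ/ at 3 leftward: 2 /ṣ/ is itself a trigger — this domain ends here.
Target with no active source: position 7 stays [-emphatic].

1 2 3 4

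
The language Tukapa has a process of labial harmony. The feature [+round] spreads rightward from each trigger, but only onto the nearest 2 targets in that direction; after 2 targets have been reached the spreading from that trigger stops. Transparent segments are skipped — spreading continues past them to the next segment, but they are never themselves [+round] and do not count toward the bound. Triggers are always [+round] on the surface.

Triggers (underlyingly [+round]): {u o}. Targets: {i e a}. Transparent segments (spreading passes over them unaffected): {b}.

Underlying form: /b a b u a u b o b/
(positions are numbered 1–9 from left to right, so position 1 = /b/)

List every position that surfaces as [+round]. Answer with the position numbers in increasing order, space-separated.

From /u/ at 4 rightward: 5 /a/ → [+round]; 6 /u/ is itself a trigger — this domain ends here.
From /u/ at 6 rightward: 7 /b/ transparent; 8 /o/ is itself a trigger — this domain ends here.
From /o/ at 8 rightward: 9 /b/ transparent; word edge.
Target with no active source: position 2 stays [-round].

4 5 6 8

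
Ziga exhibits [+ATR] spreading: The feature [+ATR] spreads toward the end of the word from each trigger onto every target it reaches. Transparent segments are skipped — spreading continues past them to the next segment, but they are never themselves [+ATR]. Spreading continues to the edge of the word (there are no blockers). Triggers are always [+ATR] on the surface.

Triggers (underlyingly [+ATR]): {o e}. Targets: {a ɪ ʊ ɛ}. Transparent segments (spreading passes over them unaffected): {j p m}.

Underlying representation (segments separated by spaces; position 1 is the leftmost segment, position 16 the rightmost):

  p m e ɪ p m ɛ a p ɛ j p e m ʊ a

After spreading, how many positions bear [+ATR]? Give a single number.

From /e/ at 3 rightward: 4 /ɪ/ → [+ATR]; 5 /p/ transparent; 6 /m/ transparent; 7 /ɛ/ → [+ATR]; 8 /a/ → [+ATR]; 9 /p/ transparent; 10 /ɛ/ → [+ATR]; 11 /j/ transparent; 12 /p/ transparent; 13 /e/ is itself a trigger — this domain ends here.
From /e/ at 13 rightward: 14 /m/ transparent; 15 /ʊ/ → [+ATR]; 16 /a/ → [+ATR]; word edge.
[+ATR] positions on the surface: 3 4 7 8 10 13 15 16.

8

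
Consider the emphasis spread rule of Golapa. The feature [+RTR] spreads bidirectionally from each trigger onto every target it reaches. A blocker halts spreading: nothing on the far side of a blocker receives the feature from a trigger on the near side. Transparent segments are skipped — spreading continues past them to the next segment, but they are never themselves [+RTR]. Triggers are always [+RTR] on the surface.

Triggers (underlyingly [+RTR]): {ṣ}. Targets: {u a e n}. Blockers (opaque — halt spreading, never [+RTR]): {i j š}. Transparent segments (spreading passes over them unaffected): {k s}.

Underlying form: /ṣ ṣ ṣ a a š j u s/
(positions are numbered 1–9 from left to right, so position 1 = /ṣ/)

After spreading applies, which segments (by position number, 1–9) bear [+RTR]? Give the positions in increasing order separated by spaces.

1 2 3 4 5

From /ṣ/ at 1 rightward: 2 /ṣ/ is itself a trigger — this domain ends here.
From /ṣ/ at 1 leftward: word edge.
From /ṣ/ at 2 rightward: 3 /ṣ/ is itself a trigger — this domain ends here.
From /ṣ/ at 2 leftward: 1 /ṣ/ is itself a trigger — this domain ends here.
From /ṣ/ at 3 rightward: 4 /a/ → [+RTR]; 5 /a/ → [+RTR]; 6 /š/ blocks.
From /ṣ/ at 3 leftward: 2 /ṣ/ is itself a trigger — this domain ends here.
Target with no active source: position 8 stays [-emphatic].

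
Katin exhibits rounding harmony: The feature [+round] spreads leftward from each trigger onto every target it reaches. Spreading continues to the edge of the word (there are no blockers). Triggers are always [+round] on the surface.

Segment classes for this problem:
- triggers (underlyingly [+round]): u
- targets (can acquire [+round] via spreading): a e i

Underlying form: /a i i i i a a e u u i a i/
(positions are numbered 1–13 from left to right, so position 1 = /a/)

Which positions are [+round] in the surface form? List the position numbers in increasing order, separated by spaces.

1 2 3 4 5 6 7 8 9 10

From /u/ at 9 leftward: 8 /e/ → [+round]; 7 /a/ → [+round]; 6 /a/ → [+round]; 5 /i/ → [+round]; 4 /i/ → [+round]; 3 /i/ → [+round]; 2 /i/ → [+round]; 1 /a/ → [+round]; word edge.
From /u/ at 10 leftward: 9 /u/ is itself a trigger — this domain ends here.
Targets with no active source: positions 11 12 13 stay [-round].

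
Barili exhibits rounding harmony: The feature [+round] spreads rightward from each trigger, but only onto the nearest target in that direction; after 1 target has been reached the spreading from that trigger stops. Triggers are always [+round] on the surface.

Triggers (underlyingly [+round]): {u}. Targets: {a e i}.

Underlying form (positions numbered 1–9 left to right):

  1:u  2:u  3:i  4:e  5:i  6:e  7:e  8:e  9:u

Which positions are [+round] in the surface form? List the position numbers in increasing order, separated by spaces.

1 2 3 9

From /u/ at 1 rightward: 2 /u/ is itself a trigger — this domain ends here.
From /u/ at 2 rightward: 3 /i/ → [+round]; bound reached.
From /u/ at 9 rightward: word edge.
Targets with no active source: positions 4 5 6 7 8 stay [-round].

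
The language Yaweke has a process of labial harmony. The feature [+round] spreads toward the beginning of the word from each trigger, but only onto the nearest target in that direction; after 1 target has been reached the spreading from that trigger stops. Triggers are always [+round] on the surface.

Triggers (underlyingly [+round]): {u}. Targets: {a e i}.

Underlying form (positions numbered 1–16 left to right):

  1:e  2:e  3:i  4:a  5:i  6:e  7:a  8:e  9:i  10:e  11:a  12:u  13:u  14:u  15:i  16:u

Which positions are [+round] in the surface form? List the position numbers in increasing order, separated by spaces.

From /u/ at 12 leftward: 11 /a/ → [+round]; bound reached.
From /u/ at 13 leftward: 12 /u/ is itself a trigger — this domain ends here.
From /u/ at 14 leftward: 13 /u/ is itself a trigger — this domain ends here.
From /u/ at 16 leftward: 15 /i/ → [+round]; bound reached.
Targets with no active source: positions 1 2 3 4 5 6 7 8 9 10 stay [-round].

11 12 13 14 15 16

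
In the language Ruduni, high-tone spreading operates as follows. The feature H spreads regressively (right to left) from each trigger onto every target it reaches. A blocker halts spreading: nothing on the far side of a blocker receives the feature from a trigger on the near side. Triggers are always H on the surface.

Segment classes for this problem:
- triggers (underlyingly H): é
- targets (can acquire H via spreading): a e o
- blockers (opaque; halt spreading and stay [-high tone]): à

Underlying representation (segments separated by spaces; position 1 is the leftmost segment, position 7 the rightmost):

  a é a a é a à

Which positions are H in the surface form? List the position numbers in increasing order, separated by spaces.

From /é/ at 2 leftward: 1 /a/ → H; word edge.
From /é/ at 5 leftward: 4 /a/ → H; 3 /a/ → H; 2 /é/ is itself a trigger — this domain ends here.
Target with no active source: position 6 stays [-high tone].

1 2 3 4 5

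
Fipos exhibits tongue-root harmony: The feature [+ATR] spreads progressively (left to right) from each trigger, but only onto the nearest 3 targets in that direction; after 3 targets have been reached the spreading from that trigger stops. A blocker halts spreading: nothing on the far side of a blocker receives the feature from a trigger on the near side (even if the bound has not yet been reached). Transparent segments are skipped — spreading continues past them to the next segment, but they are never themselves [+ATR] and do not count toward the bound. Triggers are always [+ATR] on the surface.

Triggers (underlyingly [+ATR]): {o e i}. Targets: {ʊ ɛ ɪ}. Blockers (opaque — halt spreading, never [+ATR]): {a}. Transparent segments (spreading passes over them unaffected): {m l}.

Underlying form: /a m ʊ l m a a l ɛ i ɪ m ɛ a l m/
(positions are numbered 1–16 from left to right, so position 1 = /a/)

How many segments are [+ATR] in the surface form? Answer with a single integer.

From /i/ at 10 rightward: 11 /ɪ/ → [+ATR]; 12 /m/ transparent; 13 /ɛ/ → [+ATR]; 14 /a/ blocks.
Targets with no active source: positions 3 9 stay [-ATR].
[+ATR] positions on the surface: 10 11 13.

3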